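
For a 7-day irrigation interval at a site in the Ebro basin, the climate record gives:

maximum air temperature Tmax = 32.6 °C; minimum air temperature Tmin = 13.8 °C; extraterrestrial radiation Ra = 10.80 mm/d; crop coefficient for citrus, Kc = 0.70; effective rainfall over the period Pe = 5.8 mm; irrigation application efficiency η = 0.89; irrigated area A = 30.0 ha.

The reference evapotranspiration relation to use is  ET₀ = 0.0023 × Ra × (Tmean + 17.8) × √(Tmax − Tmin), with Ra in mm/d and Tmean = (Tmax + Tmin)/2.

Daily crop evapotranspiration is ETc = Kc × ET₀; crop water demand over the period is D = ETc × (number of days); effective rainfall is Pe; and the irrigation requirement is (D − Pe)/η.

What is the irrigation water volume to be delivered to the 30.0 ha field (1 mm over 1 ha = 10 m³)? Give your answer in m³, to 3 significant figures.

5340 m³

Tmean = (32.6 + 13.8)/2 = 23.20 °C
ET₀ = 0.0023 × 10.80 × (23.20 + 17.8) × √18.8 = 0.0023 × 10.80 × 41.00 × 4.3359 = 4.4159 mm/d
ETc = Kc × ET₀ = 0.70 × 4.4159 = 3.0911 mm/d
Crop demand D = ETc × 7 d = 3.0911 × 7 = 21.638 mm
D − Pe = 21.638 − 5.8 = 15.838 mm
Gross irrigation = 15.838 / 0.89 = 17.796 mm
Volume = 17.796 mm × 30.0 ha × 10 = 5338.8 m³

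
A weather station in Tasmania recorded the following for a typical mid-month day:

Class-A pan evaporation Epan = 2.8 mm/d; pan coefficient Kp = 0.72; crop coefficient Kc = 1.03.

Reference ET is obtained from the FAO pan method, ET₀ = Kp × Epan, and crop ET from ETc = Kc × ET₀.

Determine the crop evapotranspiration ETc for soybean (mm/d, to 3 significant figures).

ET₀ = 0.72 × 2.8 = 2.0160 mm/d
ETc = Kc × ET₀ = 1.03 × 2.0160 = 2.0765 mm/d

2.08 mm/d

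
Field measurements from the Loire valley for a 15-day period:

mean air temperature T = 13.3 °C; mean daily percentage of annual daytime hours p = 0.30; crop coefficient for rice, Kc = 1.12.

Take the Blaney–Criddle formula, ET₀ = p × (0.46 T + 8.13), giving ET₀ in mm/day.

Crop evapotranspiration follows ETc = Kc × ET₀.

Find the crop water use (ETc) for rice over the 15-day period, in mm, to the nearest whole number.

ET₀ = 0.30 × (0.46 × 13.3 + 8.13) = 0.30 × 14.248 = 4.2744 mm/d
ETc = Kc × ET₀ = 1.12 × 4.2744 = 4.7873 mm/d
Over 15 days: 4.7873 × 15 = 71.810 mm

72 mm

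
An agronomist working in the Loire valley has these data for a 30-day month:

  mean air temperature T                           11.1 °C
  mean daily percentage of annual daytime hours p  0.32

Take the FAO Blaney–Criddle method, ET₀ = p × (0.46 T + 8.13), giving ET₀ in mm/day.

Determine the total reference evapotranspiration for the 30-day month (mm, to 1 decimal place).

127.1 mm

ET₀ = 0.32 × (0.46 × 11.1 + 8.13) = 0.32 × 13.236 = 4.2355 mm/d
Monthly total = 4.2355 × 30 = 127.065 mm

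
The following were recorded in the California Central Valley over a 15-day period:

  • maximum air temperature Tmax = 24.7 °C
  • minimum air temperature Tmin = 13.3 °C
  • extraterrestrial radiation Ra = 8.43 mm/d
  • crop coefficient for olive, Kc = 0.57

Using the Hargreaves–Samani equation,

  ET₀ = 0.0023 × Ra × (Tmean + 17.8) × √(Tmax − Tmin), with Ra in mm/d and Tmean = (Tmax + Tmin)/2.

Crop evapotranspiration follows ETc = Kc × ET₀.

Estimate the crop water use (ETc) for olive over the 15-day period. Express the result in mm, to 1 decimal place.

Tmean = (24.7 + 13.3)/2 = 19.00 °C
ET₀ = 0.0023 × 8.43 × (19.00 + 17.8) × √11.4 = 0.0023 × 8.43 × 36.80 × 3.3764 = 2.4091 mm/d
ETc = Kc × ET₀ = 0.57 × 2.4091 = 1.3732 mm/d
Over 15 days: 1.3732 × 15 = 20.598 mm

20.6 mm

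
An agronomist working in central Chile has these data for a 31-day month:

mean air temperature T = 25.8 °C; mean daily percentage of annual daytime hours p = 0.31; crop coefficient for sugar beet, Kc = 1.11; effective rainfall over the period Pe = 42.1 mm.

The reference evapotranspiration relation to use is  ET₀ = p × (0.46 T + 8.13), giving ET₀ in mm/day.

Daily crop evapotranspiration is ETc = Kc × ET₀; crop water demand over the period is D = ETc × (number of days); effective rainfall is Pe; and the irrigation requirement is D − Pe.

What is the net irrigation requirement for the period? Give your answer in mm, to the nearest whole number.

171 mm

ET₀ = 0.31 × (0.46 × 25.8 + 8.13) = 0.31 × 19.998 = 6.1994 mm/d
ETc = Kc × ET₀ = 1.11 × 6.1994 = 6.8813 mm/d
Crop demand D = ETc × 31 d = 6.8813 × 31 = 213.320 mm
D − Pe = 213.320 − 42.1 = 171.220 mm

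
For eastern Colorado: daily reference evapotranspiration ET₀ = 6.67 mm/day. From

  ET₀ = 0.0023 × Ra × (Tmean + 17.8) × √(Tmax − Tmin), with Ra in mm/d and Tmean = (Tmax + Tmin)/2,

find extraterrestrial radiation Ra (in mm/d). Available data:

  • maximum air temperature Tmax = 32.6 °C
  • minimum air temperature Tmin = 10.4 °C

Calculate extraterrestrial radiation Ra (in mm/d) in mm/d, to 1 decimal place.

Tmean = 21.50 °C; √ΔT = 4.7117
Ra = ET₀ / [0.0023 × (Tmean+17.8) × √ΔT] = 6.67 / (0.0023 × 39.30 × 4.7117) = 15.661 mm/d

15.7 mm/d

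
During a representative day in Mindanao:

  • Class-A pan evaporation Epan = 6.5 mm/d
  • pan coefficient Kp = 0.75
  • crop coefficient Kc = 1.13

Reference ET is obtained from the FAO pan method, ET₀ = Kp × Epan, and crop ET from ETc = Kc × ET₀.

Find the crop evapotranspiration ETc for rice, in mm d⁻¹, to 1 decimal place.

ET₀ = 0.75 × 6.5 = 4.8750 mm/d
ETc = Kc × ET₀ = 1.13 × 4.8750 = 5.5088 mm/d

5.5 mm d⁻¹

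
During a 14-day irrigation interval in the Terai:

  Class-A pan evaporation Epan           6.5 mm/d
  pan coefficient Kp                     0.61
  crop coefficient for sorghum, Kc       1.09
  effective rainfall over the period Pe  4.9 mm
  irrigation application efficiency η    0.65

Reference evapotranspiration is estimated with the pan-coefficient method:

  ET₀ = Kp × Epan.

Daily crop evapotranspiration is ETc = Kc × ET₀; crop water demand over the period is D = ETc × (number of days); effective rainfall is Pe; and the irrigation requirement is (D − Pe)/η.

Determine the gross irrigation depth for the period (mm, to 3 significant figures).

ET₀ = 0.61 × 6.5 = 3.9650 mm/d
ETc = Kc × ET₀ = 1.09 × 3.9650 = 4.3219 mm/d
Crop demand D = ETc × 14 d = 4.3219 × 14 = 60.507 mm
D − Pe = 60.507 − 4.9 = 55.607 mm
Gross irrigation = 55.607 / 0.65 = 85.549 mm

85.5 mm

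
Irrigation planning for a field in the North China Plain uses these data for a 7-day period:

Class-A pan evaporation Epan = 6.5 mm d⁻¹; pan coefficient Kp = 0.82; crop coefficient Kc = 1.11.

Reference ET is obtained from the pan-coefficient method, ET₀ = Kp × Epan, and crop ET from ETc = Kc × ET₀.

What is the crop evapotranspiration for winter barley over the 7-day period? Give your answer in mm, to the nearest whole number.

41 mm

ET₀ = 0.82 × 6.5 = 5.3300 mm/d
ETc = Kc × ET₀ = 1.11 × 5.3300 = 5.9163 mm/d
Over 7 days: 5.9163 × 7 = 41.414 mm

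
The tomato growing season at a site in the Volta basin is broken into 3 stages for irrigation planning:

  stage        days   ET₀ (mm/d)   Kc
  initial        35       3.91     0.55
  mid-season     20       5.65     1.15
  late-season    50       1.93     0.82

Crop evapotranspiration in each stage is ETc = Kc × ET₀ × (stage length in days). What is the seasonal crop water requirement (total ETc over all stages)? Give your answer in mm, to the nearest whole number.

284 mm

initial: 0.55 × 3.91 × 35 = 75.27 mm
mid-season: 1.15 × 5.65 × 20 = 129.95 mm
late-season: 0.82 × 1.93 × 50 = 79.13 mm
Seasonal total = 284.35 mm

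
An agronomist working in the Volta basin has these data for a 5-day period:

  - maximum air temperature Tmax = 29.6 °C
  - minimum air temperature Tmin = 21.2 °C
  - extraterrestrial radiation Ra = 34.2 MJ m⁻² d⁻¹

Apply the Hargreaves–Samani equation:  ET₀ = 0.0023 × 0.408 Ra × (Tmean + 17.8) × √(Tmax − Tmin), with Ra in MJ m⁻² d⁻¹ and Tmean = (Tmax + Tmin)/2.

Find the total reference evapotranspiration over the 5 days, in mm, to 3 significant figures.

20.1 mm

Tmean = (29.6 + 21.2)/2 = 25.40 °C
0.408 Ra = 0.408 × 34.2 = 13.9536 mm/d equivalent
ET₀ = 0.0023 × 13.9536 × (25.40 + 17.8) × √8.4 = 0.0023 × 13.9536 × 43.20 × 2.8983 = 4.0183 mm/d
Over 5 days: 4.0183 × 5 = 20.092 mm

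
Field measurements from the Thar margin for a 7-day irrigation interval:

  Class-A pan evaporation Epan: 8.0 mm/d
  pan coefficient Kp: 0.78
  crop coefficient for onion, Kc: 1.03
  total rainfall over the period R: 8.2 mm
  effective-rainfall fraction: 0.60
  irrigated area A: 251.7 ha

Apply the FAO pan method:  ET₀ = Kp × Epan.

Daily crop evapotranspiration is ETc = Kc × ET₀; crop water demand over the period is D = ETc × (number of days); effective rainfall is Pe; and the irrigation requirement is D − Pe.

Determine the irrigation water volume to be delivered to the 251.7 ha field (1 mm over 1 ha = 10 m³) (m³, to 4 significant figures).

100900 m³

ET₀ = 0.78 × 8.0 = 6.2400 mm/d
ETc = Kc × ET₀ = 1.03 × 6.2400 = 6.4272 mm/d
Crop demand D = ETc × 7 d = 6.4272 × 7 = 44.990 mm
Pe = 0.60 × 8.2 = 4.920 mm
D − Pe = 44.990 − 4.920 = 40.070 mm
Volume = 40.070 mm × 251.7 ha × 10 = 100856.2 m³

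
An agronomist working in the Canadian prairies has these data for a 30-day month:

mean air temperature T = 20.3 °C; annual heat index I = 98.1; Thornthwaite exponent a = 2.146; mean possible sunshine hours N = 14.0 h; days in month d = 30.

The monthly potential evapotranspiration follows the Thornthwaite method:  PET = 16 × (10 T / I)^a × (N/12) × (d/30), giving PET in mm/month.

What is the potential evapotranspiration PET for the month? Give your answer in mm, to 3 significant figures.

10T/I = 10 × 20.3 / 98.1 = 2.0693
(10T/I)^a = 2.0693^2.146 = 4.7616
Uncorrected PET = 16 × 4.7616 = 76.186 mm
Correction = (N/12)(d/30) = (14.0/12)(30/30) = 1.1667
PET = 76.186 × 1.1667 = 88.886 mm/month

88.9 mm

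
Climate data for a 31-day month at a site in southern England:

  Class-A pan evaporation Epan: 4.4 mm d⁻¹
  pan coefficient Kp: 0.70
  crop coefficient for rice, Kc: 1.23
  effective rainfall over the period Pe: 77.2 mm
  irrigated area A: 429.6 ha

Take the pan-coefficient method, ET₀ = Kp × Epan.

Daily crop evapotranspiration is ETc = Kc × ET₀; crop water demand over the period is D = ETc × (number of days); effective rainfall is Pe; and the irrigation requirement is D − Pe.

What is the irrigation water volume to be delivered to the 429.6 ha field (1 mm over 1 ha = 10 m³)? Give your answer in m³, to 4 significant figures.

ET₀ = 0.70 × 4.4 = 3.0800 mm/d
ETc = Kc × ET₀ = 1.23 × 3.0800 = 3.7884 mm/d
Crop demand D = ETc × 31 d = 3.7884 × 31 = 117.440 mm
D − Pe = 117.440 − 77.2 = 40.240 mm
Volume = 40.240 mm × 429.6 ha × 10 = 172871.0 m³

172900 m³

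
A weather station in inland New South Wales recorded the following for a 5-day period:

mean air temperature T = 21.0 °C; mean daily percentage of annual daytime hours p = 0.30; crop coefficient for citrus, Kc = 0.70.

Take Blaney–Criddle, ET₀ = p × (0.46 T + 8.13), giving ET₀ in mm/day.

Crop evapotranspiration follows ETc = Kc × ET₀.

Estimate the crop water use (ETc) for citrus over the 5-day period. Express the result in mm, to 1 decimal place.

18.7 mm

ET₀ = 0.30 × (0.46 × 21.0 + 8.13) = 0.30 × 17.790 = 5.3370 mm/d
ETc = Kc × ET₀ = 0.70 × 5.3370 = 3.7359 mm/d
Over 5 days: 3.7359 × 5 = 18.680 mm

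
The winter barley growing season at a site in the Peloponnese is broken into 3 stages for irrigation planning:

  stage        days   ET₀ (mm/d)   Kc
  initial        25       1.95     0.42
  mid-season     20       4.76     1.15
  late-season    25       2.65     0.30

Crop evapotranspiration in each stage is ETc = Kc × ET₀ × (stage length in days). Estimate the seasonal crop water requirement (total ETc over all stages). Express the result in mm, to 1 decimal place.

initial: 0.42 × 1.95 × 25 = 20.48 mm
mid-season: 1.15 × 4.76 × 20 = 109.48 mm
late-season: 0.30 × 2.65 × 25 = 19.88 mm
Seasonal total = 149.84 mm

149.8 mm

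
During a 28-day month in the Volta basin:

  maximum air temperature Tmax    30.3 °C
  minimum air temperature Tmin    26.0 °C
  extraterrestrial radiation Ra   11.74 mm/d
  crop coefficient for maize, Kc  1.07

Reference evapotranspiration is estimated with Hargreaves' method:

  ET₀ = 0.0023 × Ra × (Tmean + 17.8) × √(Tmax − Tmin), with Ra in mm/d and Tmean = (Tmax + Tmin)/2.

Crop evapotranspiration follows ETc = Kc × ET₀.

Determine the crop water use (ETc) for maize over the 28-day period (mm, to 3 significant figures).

77.1 mm

Tmean = (30.3 + 26.0)/2 = 28.15 °C
ET₀ = 0.0023 × 11.74 × (28.15 + 17.8) × √4.3 = 0.0023 × 11.74 × 45.95 × 2.0736 = 2.5728 mm/d
ETc = Kc × ET₀ = 1.07 × 2.5728 = 2.7529 mm/d
Over 28 days: 2.7529 × 28 = 77.081 mm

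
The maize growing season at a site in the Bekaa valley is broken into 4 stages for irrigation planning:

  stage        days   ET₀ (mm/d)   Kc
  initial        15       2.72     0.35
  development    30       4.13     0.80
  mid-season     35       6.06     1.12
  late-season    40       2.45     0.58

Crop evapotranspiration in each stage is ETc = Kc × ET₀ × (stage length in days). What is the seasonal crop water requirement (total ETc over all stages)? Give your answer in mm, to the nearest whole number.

408 mm

initial: 0.35 × 2.72 × 15 = 14.28 mm
development: 0.80 × 4.13 × 30 = 99.12 mm
mid-season: 1.12 × 6.06 × 35 = 237.55 mm
late-season: 0.58 × 2.45 × 40 = 56.84 mm
Seasonal total = 407.79 mm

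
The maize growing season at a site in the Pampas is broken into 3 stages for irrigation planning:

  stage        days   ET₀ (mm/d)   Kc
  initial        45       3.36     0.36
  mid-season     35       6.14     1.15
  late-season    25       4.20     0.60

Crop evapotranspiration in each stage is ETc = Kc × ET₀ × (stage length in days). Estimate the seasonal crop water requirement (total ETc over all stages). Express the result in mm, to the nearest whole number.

initial: 0.36 × 3.36 × 45 = 54.43 mm
mid-season: 1.15 × 6.14 × 35 = 247.14 mm
late-season: 0.60 × 4.20 × 25 = 63.00 mm
Seasonal total = 364.57 mm

365 mm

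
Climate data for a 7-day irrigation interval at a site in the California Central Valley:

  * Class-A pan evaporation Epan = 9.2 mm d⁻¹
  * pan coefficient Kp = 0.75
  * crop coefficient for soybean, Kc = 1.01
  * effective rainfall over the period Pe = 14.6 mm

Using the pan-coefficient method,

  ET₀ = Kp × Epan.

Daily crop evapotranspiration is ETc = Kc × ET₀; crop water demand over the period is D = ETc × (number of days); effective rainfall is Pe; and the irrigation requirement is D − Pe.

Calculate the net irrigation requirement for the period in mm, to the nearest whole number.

ET₀ = 0.75 × 9.2 = 6.9000 mm/d
ETc = Kc × ET₀ = 1.01 × 6.9000 = 6.9690 mm/d
Crop demand D = ETc × 7 d = 6.9690 × 7 = 48.783 mm
D − Pe = 48.783 − 14.6 = 34.183 mm

34 mm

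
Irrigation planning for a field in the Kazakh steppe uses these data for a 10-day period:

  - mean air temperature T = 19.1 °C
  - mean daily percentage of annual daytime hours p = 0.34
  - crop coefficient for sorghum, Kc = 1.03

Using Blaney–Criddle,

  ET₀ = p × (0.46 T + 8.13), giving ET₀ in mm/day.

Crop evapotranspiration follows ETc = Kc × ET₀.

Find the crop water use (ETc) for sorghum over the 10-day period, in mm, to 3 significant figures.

59.2 mm

ET₀ = 0.34 × (0.46 × 19.1 + 8.13) = 0.34 × 16.916 = 5.7514 mm/d
ETc = Kc × ET₀ = 1.03 × 5.7514 = 5.9239 mm/d
Over 10 days: 5.9239 × 10 = 59.239 mm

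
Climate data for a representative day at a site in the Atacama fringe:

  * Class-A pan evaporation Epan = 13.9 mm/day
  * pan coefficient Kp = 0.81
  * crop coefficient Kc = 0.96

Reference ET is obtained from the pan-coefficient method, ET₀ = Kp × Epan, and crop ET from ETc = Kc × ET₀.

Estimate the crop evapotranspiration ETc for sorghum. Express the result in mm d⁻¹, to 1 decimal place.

10.8 mm d⁻¹

ET₀ = 0.81 × 13.9 = 11.2590 mm/d
ETc = Kc × ET₀ = 0.96 × 11.2590 = 10.8086 mm/d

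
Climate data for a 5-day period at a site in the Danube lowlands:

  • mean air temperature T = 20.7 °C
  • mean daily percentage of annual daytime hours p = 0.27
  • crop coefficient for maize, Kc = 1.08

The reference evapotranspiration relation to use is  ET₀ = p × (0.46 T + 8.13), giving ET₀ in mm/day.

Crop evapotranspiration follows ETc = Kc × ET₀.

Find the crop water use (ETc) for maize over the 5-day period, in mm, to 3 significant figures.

25.7 mm

ET₀ = 0.27 × (0.46 × 20.7 + 8.13) = 0.27 × 17.652 = 4.7660 mm/d
ETc = Kc × ET₀ = 1.08 × 4.7660 = 5.1473 mm/d
Over 5 days: 5.1473 × 5 = 25.737 mm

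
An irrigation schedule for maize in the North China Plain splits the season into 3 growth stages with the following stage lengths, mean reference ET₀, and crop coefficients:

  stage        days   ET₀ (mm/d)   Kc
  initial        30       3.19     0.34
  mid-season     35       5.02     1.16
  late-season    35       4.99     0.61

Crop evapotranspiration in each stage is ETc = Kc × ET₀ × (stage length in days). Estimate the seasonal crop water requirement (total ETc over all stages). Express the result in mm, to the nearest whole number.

343 mm

initial: 0.34 × 3.19 × 30 = 32.54 mm
mid-season: 1.16 × 5.02 × 35 = 203.81 mm
late-season: 0.61 × 4.99 × 35 = 106.54 mm
Seasonal total = 342.89 mm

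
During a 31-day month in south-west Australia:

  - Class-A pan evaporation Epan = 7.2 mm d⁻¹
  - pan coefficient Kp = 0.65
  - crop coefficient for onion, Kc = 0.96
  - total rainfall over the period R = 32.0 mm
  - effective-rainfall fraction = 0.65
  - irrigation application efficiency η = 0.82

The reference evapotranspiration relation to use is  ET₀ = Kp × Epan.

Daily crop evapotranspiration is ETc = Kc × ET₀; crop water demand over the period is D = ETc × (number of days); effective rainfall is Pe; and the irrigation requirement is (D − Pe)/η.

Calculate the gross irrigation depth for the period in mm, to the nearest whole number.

144 mm

ET₀ = 0.65 × 7.2 = 4.6800 mm/d
ETc = Kc × ET₀ = 0.96 × 4.6800 = 4.4928 mm/d
Crop demand D = ETc × 31 d = 4.4928 × 31 = 139.277 mm
Pe = 0.65 × 32.0 = 20.800 mm
D − Pe = 139.277 − 20.800 = 118.477 mm
Gross irrigation = 118.477 / 0.82 = 144.484 mm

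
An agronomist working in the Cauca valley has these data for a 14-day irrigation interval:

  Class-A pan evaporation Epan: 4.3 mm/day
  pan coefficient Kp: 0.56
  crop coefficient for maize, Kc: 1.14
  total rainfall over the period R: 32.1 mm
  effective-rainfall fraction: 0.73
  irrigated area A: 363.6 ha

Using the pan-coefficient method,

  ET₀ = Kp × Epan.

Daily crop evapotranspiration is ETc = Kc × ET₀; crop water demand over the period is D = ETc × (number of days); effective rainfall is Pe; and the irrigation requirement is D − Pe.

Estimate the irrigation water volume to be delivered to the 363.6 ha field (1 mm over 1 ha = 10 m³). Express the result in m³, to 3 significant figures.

54500 m³

ET₀ = 0.56 × 4.3 = 2.4080 mm/d
ETc = Kc × ET₀ = 1.14 × 2.4080 = 2.7451 mm/d
Crop demand D = ETc × 14 d = 2.7451 × 14 = 38.431 mm
Pe = 0.73 × 32.1 = 23.433 mm
D − Pe = 38.431 − 23.433 = 14.998 mm
Volume = 14.998 mm × 363.6 ha × 10 = 54532.7 m³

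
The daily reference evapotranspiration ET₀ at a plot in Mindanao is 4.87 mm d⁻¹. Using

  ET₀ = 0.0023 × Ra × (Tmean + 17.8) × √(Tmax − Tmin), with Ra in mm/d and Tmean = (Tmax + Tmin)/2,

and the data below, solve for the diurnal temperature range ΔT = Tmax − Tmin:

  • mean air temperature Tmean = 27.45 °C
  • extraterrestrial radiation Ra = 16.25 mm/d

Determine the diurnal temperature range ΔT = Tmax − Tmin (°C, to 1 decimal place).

8.3 °C

√ΔT = ET₀ / [0.0023 × Ra × (Tmean+17.8)] = 4.87 / (0.0023 × 16.25 × 45.25) = 2.8796
ΔT = 2.8796² = 8.292 °C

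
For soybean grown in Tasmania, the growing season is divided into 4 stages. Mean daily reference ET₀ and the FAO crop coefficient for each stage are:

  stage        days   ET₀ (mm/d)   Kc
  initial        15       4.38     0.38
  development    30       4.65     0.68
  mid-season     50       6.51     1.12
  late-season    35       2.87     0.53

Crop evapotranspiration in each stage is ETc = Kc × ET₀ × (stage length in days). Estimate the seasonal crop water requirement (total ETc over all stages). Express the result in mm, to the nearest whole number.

538 mm

initial: 0.38 × 4.38 × 15 = 24.97 mm
development: 0.68 × 4.65 × 30 = 94.86 mm
mid-season: 1.12 × 6.51 × 50 = 364.56 mm
late-season: 0.53 × 2.87 × 35 = 53.24 mm
Seasonal total = 537.63 mm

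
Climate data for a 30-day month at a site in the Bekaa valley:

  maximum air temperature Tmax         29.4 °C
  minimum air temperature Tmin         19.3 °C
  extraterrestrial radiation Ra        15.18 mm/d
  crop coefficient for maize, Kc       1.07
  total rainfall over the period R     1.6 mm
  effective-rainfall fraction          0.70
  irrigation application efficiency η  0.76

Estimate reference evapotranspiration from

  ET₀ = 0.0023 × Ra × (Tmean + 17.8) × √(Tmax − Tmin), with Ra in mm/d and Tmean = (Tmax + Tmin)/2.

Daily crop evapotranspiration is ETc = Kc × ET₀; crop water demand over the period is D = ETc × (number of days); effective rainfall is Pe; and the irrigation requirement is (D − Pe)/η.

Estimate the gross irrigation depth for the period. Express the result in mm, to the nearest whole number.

196 mm

Tmean = (29.4 + 19.3)/2 = 24.35 °C
ET₀ = 0.0023 × 15.18 × (24.35 + 17.8) × √10.1 = 0.0023 × 15.18 × 42.15 × 3.1780 = 4.6768 mm/d
ETc = Kc × ET₀ = 1.07 × 4.6768 = 5.0042 mm/d
Crop demand D = ETc × 30 d = 5.0042 × 30 = 150.126 mm
Pe = 0.70 × 1.6 = 1.120 mm
D − Pe = 150.126 − 1.120 = 149.006 mm
Gross irrigation = 149.006 / 0.76 = 196.061 mm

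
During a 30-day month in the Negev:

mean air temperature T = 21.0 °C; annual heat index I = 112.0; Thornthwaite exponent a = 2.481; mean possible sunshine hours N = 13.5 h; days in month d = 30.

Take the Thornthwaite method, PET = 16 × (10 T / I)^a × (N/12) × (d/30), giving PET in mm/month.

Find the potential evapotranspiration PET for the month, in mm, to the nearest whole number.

86 mm

10T/I = 10 × 21.0 / 112.0 = 1.8750
(10T/I)^a = 1.8750^2.481 = 4.7568
Uncorrected PET = 16 × 4.7568 = 76.109 mm
Correction = (N/12)(d/30) = (13.5/12)(30/30) = 1.1250
PET = 76.109 × 1.1250 = 85.623 mm/month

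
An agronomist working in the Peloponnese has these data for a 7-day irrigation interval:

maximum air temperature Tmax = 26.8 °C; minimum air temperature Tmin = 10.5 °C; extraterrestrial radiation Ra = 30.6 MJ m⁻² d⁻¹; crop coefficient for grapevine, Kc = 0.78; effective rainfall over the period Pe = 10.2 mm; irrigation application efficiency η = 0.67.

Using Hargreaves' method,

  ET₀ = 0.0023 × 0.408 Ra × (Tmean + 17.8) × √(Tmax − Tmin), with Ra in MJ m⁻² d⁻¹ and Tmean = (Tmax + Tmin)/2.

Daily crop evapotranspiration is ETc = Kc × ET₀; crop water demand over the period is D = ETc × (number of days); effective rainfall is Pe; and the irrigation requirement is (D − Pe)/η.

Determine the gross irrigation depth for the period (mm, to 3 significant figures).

19.2 mm

Tmean = (26.8 + 10.5)/2 = 18.65 °C
0.408 Ra = 0.408 × 30.6 = 12.4848 mm/d equivalent
ET₀ = 0.0023 × 12.4848 × (18.65 + 17.8) × √16.3 = 0.0023 × 12.4848 × 36.45 × 4.0373 = 4.2257 mm/d
ETc = Kc × ET₀ = 0.78 × 4.2257 = 3.2960 mm/d
Crop demand D = ETc × 7 d = 3.2960 × 7 = 23.072 mm
D − Pe = 23.072 − 10.2 = 12.872 mm
Gross irrigation = 12.872 / 0.67 = 19.212 mm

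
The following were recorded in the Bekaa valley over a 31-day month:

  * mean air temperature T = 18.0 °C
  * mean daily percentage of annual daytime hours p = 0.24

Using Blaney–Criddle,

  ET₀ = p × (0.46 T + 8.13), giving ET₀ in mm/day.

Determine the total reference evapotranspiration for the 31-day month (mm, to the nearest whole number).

122 mm

ET₀ = 0.24 × (0.46 × 18.0 + 8.13) = 0.24 × 16.410 = 3.9384 mm/d
Monthly total = 3.9384 × 31 = 122.090 mm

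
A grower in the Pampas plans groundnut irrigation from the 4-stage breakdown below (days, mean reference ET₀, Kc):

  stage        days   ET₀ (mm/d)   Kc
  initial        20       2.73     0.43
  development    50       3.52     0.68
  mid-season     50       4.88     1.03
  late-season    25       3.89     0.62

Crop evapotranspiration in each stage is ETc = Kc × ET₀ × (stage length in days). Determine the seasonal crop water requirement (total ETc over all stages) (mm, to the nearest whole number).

initial: 0.43 × 2.73 × 20 = 23.48 mm
development: 0.68 × 3.52 × 50 = 119.68 mm
mid-season: 1.03 × 4.88 × 50 = 251.32 mm
late-season: 0.62 × 3.89 × 25 = 60.30 mm
Seasonal total = 454.78 mm

455 mm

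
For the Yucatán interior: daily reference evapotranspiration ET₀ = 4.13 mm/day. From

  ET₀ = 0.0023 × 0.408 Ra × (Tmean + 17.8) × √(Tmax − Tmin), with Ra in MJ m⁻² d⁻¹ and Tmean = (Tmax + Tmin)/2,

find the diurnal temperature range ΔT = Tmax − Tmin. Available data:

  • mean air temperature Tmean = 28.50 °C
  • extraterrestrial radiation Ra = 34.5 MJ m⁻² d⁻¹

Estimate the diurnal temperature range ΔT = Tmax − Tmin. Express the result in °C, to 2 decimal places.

7.59 °C

√ΔT = ET₀ / [0.0023 × 0.408 × Ra × (Tmean+17.8)] = 4.13 / (0.0023 × 14.0760 × 46.30) = 2.7553
ΔT = 2.7553² = 7.592 °C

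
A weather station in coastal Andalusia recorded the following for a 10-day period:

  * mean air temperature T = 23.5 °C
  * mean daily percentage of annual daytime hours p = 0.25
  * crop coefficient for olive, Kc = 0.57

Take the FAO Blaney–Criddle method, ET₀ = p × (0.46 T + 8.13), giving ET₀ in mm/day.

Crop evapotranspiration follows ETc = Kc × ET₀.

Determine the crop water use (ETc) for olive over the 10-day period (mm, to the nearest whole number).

27 mm

ET₀ = 0.25 × (0.46 × 23.5 + 8.13) = 0.25 × 18.940 = 4.7350 mm/d
ETc = Kc × ET₀ = 0.57 × 4.7350 = 2.6990 mm/d
Over 10 days: 2.6990 × 10 = 26.990 mm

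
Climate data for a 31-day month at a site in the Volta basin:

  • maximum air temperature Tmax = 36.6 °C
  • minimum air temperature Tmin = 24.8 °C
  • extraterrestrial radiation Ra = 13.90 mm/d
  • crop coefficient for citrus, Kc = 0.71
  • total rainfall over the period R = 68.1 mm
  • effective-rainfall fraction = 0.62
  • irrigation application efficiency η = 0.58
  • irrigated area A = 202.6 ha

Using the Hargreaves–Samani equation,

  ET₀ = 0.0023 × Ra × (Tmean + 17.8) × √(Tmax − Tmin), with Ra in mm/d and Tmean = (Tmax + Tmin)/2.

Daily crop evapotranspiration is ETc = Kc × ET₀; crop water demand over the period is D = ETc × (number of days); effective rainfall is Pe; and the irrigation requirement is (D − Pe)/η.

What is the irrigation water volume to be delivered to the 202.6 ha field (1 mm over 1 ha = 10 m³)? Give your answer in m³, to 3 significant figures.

Tmean = (36.6 + 24.8)/2 = 30.70 °C
ET₀ = 0.0023 × 13.90 × (30.70 + 17.8) × √11.8 = 0.0023 × 13.90 × 48.50 × 3.4351 = 5.3263 mm/d
ETc = Kc × ET₀ = 0.71 × 5.3263 = 3.7817 mm/d
Crop demand D = ETc × 31 d = 3.7817 × 31 = 117.233 mm
Pe = 0.62 × 68.1 = 42.222 mm
D − Pe = 117.233 − 42.222 = 75.011 mm
Gross irrigation = 75.011 / 0.58 = 129.329 mm
Volume = 129.329 mm × 202.6 ha × 10 = 262020.6 m³

262000 m³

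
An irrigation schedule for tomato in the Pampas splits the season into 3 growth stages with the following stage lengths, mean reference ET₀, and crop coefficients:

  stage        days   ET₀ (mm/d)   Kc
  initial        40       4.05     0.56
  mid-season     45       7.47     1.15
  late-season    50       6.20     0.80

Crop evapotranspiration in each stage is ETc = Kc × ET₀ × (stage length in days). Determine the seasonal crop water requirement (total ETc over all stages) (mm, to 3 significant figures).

725 mm

initial: 0.56 × 4.05 × 40 = 90.72 mm
mid-season: 1.15 × 7.47 × 45 = 386.57 mm
late-season: 0.80 × 6.20 × 50 = 248.00 mm
Seasonal total = 725.29 mm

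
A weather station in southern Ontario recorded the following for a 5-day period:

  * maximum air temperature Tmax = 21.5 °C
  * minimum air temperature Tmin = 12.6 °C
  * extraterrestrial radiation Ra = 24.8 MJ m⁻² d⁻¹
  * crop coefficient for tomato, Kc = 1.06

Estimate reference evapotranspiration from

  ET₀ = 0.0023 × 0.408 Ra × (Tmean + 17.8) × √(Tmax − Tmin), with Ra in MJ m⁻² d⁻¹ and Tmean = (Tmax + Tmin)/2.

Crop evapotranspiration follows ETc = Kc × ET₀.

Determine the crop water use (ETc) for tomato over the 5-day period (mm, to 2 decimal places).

12.82 mm

Tmean = (21.5 + 12.6)/2 = 17.05 °C
0.408 Ra = 0.408 × 24.8 = 10.1184 mm/d equivalent
ET₀ = 0.0023 × 10.1184 × (17.05 + 17.8) × √8.9 = 0.0023 × 10.1184 × 34.85 × 2.9833 = 2.4196 mm/d
ETc = Kc × ET₀ = 1.06 × 2.4196 = 2.5648 mm/d
Over 5 days: 2.5648 × 5 = 12.824 mm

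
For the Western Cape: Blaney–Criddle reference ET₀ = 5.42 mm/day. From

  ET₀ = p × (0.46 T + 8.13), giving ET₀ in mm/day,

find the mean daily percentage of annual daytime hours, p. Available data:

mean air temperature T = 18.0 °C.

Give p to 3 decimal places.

p = ET₀ / (0.46 T + 8.13) = 5.42 / (0.46 × 18.0 + 8.13) = 5.42 / 16.410 = 0.3303

0.330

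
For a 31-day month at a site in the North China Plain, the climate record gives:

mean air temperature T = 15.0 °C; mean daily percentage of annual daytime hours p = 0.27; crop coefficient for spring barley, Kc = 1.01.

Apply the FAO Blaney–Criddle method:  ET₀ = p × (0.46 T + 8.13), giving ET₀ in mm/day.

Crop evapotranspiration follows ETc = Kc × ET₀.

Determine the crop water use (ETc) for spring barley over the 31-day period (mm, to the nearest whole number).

127 mm

ET₀ = 0.27 × (0.46 × 15.0 + 8.13) = 0.27 × 15.030 = 4.0581 mm/d
ETc = Kc × ET₀ = 1.01 × 4.0581 = 4.0987 mm/d
Over 31 days: 4.0987 × 31 = 127.060 mm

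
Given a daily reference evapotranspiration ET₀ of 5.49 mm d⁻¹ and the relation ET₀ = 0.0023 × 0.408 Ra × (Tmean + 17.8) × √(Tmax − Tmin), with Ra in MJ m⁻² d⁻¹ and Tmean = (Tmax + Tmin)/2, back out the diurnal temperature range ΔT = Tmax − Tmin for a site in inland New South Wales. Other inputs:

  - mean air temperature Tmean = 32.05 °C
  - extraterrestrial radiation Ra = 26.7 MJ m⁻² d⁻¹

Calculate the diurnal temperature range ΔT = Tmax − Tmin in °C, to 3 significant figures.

√ΔT = ET₀ / [0.0023 × 0.408 × Ra × (Tmean+17.8)] = 5.49 / (0.0023 × 10.8936 × 49.85) = 4.3955
ΔT = 4.3955² = 19.320 °C

19.3 °C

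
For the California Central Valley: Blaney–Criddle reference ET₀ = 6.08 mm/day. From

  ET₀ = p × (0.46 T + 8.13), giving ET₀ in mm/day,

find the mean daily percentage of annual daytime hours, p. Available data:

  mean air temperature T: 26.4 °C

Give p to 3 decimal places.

p = ET₀ / (0.46 T + 8.13) = 6.08 / (0.46 × 26.4 + 8.13) = 6.08 / 20.274 = 0.2999

0.300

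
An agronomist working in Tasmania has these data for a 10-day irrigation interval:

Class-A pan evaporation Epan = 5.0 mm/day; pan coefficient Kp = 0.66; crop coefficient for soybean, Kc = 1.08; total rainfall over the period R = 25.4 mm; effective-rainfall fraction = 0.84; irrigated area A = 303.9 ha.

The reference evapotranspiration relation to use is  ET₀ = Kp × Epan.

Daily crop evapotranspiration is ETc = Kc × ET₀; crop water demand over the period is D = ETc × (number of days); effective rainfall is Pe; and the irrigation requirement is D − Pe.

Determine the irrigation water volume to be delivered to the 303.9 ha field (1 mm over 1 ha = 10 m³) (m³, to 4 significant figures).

ET₀ = 0.66 × 5.0 = 3.3000 mm/d
ETc = Kc × ET₀ = 1.08 × 3.3000 = 3.5640 mm/d
Crop demand D = ETc × 10 d = 3.5640 × 10 = 35.640 mm
Pe = 0.84 × 25.4 = 21.336 mm
D − Pe = 35.640 − 21.336 = 14.304 mm
Volume = 14.304 mm × 303.9 ha × 10 = 43469.9 m³

43470 m³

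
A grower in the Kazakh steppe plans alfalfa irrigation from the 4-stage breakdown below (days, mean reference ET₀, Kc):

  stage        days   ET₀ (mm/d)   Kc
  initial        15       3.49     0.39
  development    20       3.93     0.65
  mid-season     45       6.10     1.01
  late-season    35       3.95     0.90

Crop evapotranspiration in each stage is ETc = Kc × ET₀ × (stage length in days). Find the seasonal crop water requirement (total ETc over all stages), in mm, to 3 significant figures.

473 mm

initial: 0.39 × 3.49 × 15 = 20.42 mm
development: 0.65 × 3.93 × 20 = 51.09 mm
mid-season: 1.01 × 6.10 × 45 = 277.25 mm
late-season: 0.90 × 3.95 × 35 = 124.43 mm
Seasonal total = 473.19 mm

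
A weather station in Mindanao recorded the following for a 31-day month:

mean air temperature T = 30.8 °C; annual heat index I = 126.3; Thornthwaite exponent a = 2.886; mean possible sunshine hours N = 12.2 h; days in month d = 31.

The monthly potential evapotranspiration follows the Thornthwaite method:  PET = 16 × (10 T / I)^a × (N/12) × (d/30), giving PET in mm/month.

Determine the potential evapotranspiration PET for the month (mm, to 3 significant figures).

10T/I = 10 × 30.8 / 126.3 = 2.4386
(10T/I)^a = 2.4386^2.886 = 13.1005
Uncorrected PET = 16 × 13.1005 = 209.608 mm
Correction = (N/12)(d/30) = (12.2/12)(31/30) = 1.0506
PET = 209.608 × 1.0506 = 220.214 mm/month

220 mm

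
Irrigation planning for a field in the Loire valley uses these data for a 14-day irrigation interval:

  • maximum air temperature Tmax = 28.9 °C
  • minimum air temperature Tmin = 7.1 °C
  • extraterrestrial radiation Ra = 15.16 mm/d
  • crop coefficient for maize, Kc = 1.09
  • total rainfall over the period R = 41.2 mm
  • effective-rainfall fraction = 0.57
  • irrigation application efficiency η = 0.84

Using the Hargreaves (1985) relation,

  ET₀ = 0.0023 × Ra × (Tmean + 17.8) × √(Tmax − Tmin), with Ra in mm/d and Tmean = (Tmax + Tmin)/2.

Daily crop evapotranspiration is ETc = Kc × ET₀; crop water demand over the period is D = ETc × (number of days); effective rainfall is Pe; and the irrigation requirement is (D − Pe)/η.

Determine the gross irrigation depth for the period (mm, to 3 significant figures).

77.9 mm

Tmean = (28.9 + 7.1)/2 = 18.00 °C
ET₀ = 0.0023 × 15.16 × (18.00 + 17.8) × √21.8 = 0.0023 × 15.16 × 35.80 × 4.6690 = 5.8282 mm/d
ETc = Kc × ET₀ = 1.09 × 5.8282 = 6.3527 mm/d
Crop demand D = ETc × 14 d = 6.3527 × 14 = 88.938 mm
Pe = 0.57 × 41.2 = 23.484 mm
D − Pe = 88.938 − 23.484 = 65.454 mm
Gross irrigation = 65.454 / 0.84 = 77.921 mm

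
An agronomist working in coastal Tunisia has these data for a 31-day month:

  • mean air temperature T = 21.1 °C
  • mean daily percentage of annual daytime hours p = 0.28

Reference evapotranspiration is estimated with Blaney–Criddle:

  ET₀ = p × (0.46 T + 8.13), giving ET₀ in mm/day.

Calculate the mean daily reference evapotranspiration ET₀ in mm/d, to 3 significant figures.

4.99 mm/d

ET₀ = 0.28 × (0.46 × 21.1 + 8.13) = 0.28 × 17.836 = 4.9941 mm/d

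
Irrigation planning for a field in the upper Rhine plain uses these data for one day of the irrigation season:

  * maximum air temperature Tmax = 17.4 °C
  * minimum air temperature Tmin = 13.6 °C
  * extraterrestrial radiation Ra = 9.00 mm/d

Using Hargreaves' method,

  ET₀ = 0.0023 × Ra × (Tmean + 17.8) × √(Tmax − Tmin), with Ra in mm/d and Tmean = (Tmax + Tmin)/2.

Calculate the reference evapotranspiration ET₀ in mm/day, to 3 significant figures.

Tmean = (17.4 + 13.6)/2 = 15.50 °C
ET₀ = 0.0023 × 9.00 × (15.50 + 17.8) × √3.8 = 0.0023 × 9.00 × 33.30 × 1.9494 = 1.3437 mm/d

1.34 mm/day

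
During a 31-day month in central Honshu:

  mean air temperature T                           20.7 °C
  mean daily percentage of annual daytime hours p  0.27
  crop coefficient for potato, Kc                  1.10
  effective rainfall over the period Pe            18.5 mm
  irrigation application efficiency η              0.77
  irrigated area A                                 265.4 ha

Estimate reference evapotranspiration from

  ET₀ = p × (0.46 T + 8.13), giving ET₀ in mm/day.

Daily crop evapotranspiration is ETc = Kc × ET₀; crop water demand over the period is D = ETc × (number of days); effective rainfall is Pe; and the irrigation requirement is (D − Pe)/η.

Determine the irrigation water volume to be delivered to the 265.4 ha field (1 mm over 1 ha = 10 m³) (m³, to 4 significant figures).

ET₀ = 0.27 × (0.46 × 20.7 + 8.13) = 0.27 × 17.652 = 4.7660 mm/d
ETc = Kc × ET₀ = 1.10 × 4.7660 = 5.2426 mm/d
Crop demand D = ETc × 31 d = 5.2426 × 31 = 162.521 mm
D − Pe = 162.521 − 18.5 = 144.021 mm
Gross irrigation = 144.021 / 0.77 = 187.040 mm
Volume = 187.040 mm × 265.4 ha × 10 = 496404.2 m³

496400 m³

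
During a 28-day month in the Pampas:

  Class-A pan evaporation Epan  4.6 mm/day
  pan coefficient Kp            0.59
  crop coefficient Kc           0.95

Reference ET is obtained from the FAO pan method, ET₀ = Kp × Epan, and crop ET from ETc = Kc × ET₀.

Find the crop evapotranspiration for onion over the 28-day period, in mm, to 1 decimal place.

72.2 mm

ET₀ = 0.59 × 4.6 = 2.7140 mm/d
ETc = Kc × ET₀ = 0.95 × 2.7140 = 2.5783 mm/d
Over 28 days: 2.5783 × 28 = 72.192 mm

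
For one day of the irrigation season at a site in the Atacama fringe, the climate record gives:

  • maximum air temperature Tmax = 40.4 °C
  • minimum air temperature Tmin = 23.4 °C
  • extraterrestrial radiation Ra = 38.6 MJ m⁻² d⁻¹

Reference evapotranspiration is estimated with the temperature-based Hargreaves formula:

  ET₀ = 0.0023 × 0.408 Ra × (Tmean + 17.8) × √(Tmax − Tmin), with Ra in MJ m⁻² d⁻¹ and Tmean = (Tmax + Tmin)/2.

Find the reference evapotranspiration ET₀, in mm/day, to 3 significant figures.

Tmean = (40.4 + 23.4)/2 = 31.90 °C
0.408 Ra = 0.408 × 38.6 = 15.7488 mm/d equivalent
ET₀ = 0.0023 × 15.7488 × (31.90 + 17.8) × √17.0 = 0.0023 × 15.7488 × 49.70 × 4.1231 = 7.4226 mm/d

7.42 mm/day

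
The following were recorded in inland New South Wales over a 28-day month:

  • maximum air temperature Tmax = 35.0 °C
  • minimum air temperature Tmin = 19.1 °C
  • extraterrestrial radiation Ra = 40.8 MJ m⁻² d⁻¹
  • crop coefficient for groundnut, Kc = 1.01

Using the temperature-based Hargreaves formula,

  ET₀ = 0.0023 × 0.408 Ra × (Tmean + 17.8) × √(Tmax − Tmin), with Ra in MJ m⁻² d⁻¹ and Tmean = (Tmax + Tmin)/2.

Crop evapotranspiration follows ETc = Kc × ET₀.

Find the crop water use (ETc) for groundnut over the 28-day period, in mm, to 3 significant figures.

194 mm

Tmean = (35.0 + 19.1)/2 = 27.05 °C
0.408 Ra = 0.408 × 40.8 = 16.6464 mm/d equivalent
ET₀ = 0.0023 × 16.6464 × (27.05 + 17.8) × √15.9 = 0.0023 × 16.6464 × 44.85 × 3.9875 = 6.8472 mm/d
ETc = Kc × ET₀ = 1.01 × 6.8472 = 6.9157 mm/d
Over 28 days: 6.9157 × 28 = 193.640 mm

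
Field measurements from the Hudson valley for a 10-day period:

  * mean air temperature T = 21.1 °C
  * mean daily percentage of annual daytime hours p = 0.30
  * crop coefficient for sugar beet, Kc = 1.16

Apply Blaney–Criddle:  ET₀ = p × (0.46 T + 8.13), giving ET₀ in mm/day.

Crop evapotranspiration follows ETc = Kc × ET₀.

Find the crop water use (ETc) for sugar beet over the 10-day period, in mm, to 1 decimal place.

62.1 mm

ET₀ = 0.30 × (0.46 × 21.1 + 8.13) = 0.30 × 17.836 = 5.3508 mm/d
ETc = Kc × ET₀ = 1.16 × 5.3508 = 6.2069 mm/d
Over 10 days: 6.2069 × 10 = 62.069 mm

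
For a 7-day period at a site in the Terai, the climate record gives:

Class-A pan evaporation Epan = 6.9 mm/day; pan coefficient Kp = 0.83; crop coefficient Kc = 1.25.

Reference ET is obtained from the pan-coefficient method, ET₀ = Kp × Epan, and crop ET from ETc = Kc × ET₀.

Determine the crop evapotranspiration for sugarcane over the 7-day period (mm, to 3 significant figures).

ET₀ = 0.83 × 6.9 = 5.7270 mm/d
ETc = Kc × ET₀ = 1.25 × 5.7270 = 7.1588 mm/d
Over 7 days: 7.1588 × 7 = 50.112 mm

50.1 mm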